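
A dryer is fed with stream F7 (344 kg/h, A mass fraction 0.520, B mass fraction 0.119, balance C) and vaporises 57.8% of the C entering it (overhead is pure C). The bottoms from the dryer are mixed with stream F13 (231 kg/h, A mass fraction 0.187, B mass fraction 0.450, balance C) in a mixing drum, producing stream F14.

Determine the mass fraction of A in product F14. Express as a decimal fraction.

Vapour removed = 0.578×0.361×344 = 71.778 kg/h; concentrate = 272.22 kg/h.
A reaching the mixer = 178.88 (from concentrate) + 231×0.187 = 222.08 kg/h.
Product flow = 272.22 + 231 = 503.22 kg/h; A fraction = 0.441.

0.441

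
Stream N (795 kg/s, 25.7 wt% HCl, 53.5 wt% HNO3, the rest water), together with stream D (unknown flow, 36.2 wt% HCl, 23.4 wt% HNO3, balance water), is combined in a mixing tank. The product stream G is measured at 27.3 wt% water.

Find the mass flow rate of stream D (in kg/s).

394.5 kg/s

Let D be the unknown flow. Total out = 795 + D.
water balance: 165.36 + 0.404·D = 0.273·(795 + D)
(0.404 − 0.273)·D = 0.273×795 − 165.36 = 51.675
D = 51.675 / 0.131 = 394.47 kg/s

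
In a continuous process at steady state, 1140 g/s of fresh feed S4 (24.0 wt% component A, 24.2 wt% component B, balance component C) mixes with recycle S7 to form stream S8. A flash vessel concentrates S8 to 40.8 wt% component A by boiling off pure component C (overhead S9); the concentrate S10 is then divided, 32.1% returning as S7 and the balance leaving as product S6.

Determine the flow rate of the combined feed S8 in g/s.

1457 g/s

Overall component A balance (none leaves overhead): component A in fresh feed = component A in product, i.e. 1140×0.240 = (1−0.321)·S10·0.408.
S10 = 273.6/(0.408×0.679) = 987.61 g/s.
Recycle S7 = 0.321×987.61 = 317.02 g/s.
Combined feed S8 = 1140 + 317.02 = 1457 g/s.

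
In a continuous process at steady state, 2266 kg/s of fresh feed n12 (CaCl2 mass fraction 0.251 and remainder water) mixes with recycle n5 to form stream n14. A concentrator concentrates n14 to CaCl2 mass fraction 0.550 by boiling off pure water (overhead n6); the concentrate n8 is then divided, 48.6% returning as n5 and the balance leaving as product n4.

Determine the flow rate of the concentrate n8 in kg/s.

2012 kg/s

Overall CaCl2 balance (none leaves overhead): CaCl2 in fresh feed = CaCl2 in product, i.e. 2266×0.251 = (1−0.486)·n8·0.550.
n8 = 568.77/(0.550×0.514) = 2011.9 kg/s.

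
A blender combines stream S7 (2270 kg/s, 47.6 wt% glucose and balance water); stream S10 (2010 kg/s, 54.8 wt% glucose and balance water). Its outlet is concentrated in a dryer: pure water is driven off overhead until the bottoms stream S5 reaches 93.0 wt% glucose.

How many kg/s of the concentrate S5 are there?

glucose entering = 2270×0.476 + 2010×0.548 = 2182 kg/s.
All glucose reports to S5, so S5 = 2182/0.930 = 2346.2 kg/s.

2346 kg/s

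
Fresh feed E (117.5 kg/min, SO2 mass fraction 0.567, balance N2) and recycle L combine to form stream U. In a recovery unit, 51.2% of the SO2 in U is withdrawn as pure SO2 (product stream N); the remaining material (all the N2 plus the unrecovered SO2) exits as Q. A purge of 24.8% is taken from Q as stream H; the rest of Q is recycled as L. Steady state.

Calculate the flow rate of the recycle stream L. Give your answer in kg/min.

192.9 kg/min

N2 enters only via E and leaves only via the purge: 117.5×0.433 = 0.248×(N2 in Q), and the recovery unit passes all N2, so N2 in U = N2 in Q = 205.15 kg/min.
SO2 in U: m_A = 117.5×0.567 + (1−0.248)·(1−0.512)·m_A, so m_A = 66.622/0.6330 = 105.24 kg/min.
Q = (1−0.512)×105.24 + 205.15 = 256.51 kg/min.
Recycle L = (1−0.248)×256.51 = 192.9 kg/min.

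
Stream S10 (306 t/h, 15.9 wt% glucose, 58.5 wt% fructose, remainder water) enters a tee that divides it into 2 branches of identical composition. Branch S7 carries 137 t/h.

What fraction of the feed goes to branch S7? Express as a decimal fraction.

0.448

Fraction to S7 = 137/306 = 0.4477.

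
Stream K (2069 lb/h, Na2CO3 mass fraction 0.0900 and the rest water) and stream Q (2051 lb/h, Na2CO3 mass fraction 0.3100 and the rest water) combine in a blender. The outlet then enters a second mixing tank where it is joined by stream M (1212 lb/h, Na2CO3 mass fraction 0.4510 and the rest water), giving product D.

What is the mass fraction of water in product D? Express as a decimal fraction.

Overall, product flow = 5332 lb/h.
water in = 2069×0.910 + 2051×0.690 + 1212×0.549 = 3963.4 lb/h.
water fraction in D = 0.7433.

0.7433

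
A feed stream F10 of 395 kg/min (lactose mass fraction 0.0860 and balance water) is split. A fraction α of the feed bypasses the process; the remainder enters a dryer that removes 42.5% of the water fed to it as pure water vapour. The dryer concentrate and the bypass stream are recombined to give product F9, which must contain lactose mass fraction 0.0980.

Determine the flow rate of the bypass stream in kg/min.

270.5 kg/min

All 395×0.086 = 33.97 kg/min of lactose reaches F9, so F9 = 33.97/0.098 = 346.63 kg/min and vapour = 48.367 kg/min.
The evaporator receives (1−α)·395 of feed at 0.914 water and removes 0.425 of that water:
0.425×0.914×(1−α)×395 = 48.367
(1−α) = 48.367/153.44 = 0.3152;  α = 0.6848.
Bypass flow = 0.6848×395 = 270.49 kg/min.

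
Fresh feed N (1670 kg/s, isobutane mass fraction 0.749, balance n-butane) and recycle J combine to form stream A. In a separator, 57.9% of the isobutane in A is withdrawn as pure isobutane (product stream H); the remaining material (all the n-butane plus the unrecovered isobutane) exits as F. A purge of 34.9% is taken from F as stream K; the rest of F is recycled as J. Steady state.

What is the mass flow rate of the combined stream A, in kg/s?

n-butane enters only via N and leaves only via the purge: 1670×0.251 = 0.349×(n-butane in F), and the separator passes all n-butane, so n-butane in A = n-butane in F = 1201.1 kg/s.
isobutane in A: m_A = 1670×0.749 + (1−0.349)·(1−0.579)·m_A, so m_A = 1250.8/0.7259 = 1723.1 kg/s.
A = 1723.1 + 1201.1 = 2924.1 kg/s.

2924 kg/s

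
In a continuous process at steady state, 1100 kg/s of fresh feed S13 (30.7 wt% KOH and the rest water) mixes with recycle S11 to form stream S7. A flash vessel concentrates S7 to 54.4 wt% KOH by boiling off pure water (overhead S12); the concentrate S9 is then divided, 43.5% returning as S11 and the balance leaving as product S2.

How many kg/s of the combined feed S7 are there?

Overall KOH balance (none leaves overhead): KOH in fresh feed = KOH in product, i.e. 1100×0.307 = (1−0.435)·S9·0.544.
S9 = 337.7/(0.544×0.565) = 1098.7 kg/s.
Recycle S11 = 0.435×1098.7 = 477.94 kg/s.
Combined feed S7 = 1100 + 477.94 = 1577.9 kg/s.

1578 kg/s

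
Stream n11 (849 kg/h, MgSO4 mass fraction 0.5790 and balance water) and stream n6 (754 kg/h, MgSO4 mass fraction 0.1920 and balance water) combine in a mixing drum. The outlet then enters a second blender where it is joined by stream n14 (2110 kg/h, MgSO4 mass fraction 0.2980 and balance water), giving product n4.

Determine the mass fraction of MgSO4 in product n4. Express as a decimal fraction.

0.3407

Overall, product flow = 3713 kg/h.
MgSO4 in = 849×0.579 + 754×0.192 + 2110×0.298 = 1265.1 kg/h.
MgSO4 fraction in n4 = 0.3407.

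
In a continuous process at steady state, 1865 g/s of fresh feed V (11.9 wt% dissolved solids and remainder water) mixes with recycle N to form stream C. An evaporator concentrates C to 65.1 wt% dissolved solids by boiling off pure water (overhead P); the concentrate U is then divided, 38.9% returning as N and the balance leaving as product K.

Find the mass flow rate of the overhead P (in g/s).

Overall dissolved solids balance (none leaves overhead): dissolved solids in fresh feed = dissolved solids in product, i.e. 1865×0.119 = (1−0.389)·U·0.651.
U = 221.94/(0.651×0.611) = 557.96 g/s.
Recycle N = 0.389×557.96 = 217.05 g/s.
Combined feed C = 1865 + 217.05 = 2082 g/s.
Overhead P = C − U = 2082 − 557.96 = 1524.1 g/s.

1524 g/s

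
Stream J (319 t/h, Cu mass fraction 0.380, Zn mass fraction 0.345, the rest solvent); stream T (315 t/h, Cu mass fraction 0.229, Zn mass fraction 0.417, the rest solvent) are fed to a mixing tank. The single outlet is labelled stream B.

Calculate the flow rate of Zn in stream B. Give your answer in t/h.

241.4 t/h

Zn out = Zn in = 319×0.345 + 315×0.417 = 241.41 t/h.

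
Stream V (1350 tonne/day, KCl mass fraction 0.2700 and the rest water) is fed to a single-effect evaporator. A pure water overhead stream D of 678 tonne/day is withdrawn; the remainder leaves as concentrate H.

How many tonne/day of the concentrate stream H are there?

Concentrate = 1350 − 678 = 672 tonne/day.

672 tonne/day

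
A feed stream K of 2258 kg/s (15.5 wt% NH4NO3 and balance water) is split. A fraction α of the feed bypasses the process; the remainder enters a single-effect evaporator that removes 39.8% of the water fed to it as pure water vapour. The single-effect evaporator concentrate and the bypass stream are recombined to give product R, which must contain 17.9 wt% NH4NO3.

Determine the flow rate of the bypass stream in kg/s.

1358 kg/s

All 2258×0.155 = 349.99 kg/s of NH4NO3 reaches R, so R = 349.99/0.179 = 1955.3 kg/s and vapour = 302.75 kg/s.
The evaporator receives (1−α)·2258 of feed at 0.845 water and removes 0.398 of that water:
0.398×0.845×(1−α)×2258 = 302.75
(1−α) = 302.75/759.39 = 0.3987;  α = 0.6013.
Bypass flow = 0.6013×2258 = 1357.8 kg/s.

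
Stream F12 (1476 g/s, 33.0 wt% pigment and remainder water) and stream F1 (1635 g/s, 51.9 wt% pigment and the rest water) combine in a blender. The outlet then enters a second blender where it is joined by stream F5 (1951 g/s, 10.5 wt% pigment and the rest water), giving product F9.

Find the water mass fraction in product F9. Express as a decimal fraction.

Overall, product flow = 5062 g/s.
water in = 1476×0.670 + 1635×0.481 + 1951×0.895 = 3521.5 g/s.
water fraction in F9 = 0.696.

0.696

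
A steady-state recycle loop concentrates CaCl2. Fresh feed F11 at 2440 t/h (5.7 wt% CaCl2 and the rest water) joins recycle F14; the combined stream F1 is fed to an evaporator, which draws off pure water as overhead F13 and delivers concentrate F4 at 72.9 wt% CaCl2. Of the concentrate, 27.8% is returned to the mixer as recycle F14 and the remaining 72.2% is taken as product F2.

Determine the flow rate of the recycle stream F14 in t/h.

73.46 t/h

Overall CaCl2 balance (none leaves overhead): CaCl2 in fresh feed = CaCl2 in product, i.e. 2440×0.057 = (1−0.278)·F4·0.729.
F4 = 139.08/(0.729×0.722) = 264.24 t/h.
Recycle F14 = 0.278×264.24 = 73.459 t/h.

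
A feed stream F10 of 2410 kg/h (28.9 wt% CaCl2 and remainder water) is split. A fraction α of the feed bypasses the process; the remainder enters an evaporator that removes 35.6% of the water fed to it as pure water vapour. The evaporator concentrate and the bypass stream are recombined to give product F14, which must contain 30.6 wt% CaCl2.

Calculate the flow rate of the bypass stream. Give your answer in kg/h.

All 2410×0.289 = 696.49 kg/h of CaCl2 reaches F14, so F14 = 696.49/0.306 = 2276.1 kg/h and vapour = 133.89 kg/h.
The evaporator receives (1−α)·2410 of feed at 0.711 water and removes 0.356 of that water:
0.356×0.711×(1−α)×2410 = 133.89
(1−α) = 133.89/610.01 = 0.2195;  α = 0.7805.
Bypass flow = 0.7805×2410 = 1881 kg/h.

1881 kg/h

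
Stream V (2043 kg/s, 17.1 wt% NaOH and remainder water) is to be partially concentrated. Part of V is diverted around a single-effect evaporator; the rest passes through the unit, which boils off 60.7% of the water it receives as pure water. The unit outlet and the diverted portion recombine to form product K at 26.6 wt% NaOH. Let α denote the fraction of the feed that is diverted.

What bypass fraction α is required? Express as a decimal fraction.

0.290

All 2043×0.171 = 349.35 kg/s of NaOH reaches K, so K = 349.35/0.266 = 1313.4 kg/s and vapour = 729.64 kg/s.
The evaporator receives (1−α)·2043 of feed at 0.829 water and removes 0.607 of that water:
0.607×0.829×(1−α)×2043 = 729.64
(1−α) = 729.64/1028 = 0.7097;  α = 0.2903.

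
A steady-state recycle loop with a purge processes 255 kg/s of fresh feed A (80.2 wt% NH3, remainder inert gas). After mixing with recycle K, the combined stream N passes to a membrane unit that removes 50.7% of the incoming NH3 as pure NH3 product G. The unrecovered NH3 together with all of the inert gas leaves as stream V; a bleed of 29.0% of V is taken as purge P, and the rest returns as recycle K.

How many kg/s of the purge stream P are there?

95.47 kg/s

inert gas enters only via A and leaves only via the purge: 255×0.198 = 0.290×(inert gas in V), and the membrane unit passes all inert gas, so inert gas in N = inert gas in V = 174.1 kg/s.
NH3 in N: m_A = 255×0.802 + (1−0.290)·(1−0.507)·m_A, so m_A = 204.51/0.6500 = 314.65 kg/s.
V = (1−0.507)×314.65 + 174.1 = 329.22 kg/s.
Purge P = 0.290×329.22 = 95.475 kg/s.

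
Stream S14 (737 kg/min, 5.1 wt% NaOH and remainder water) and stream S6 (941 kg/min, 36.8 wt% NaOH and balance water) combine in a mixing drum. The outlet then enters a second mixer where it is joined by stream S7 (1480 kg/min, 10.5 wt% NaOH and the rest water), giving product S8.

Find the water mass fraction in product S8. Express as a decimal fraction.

Overall, product flow = 3158 kg/min.
water in = 737×0.949 + 941×0.632 + 1480×0.895 = 2618.7 kg/min.
water fraction in S8 = 0.829.

0.829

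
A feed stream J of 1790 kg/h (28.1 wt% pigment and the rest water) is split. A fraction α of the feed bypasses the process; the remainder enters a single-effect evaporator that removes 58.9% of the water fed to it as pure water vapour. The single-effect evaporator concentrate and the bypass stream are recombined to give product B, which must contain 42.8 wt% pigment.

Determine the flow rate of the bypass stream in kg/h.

338.3 kg/h

All 1790×0.281 = 502.99 kg/h of pigment reaches B, so B = 502.99/0.428 = 1175.2 kg/h and vapour = 614.79 kg/h.
The evaporator receives (1−α)·1790 of feed at 0.719 water and removes 0.589 of that water:
0.589×0.719×(1−α)×1790 = 614.79
(1−α) = 614.79/758.05 = 0.8110;  α = 0.1890.
Bypass flow = 0.1890×1790 = 338.28 kg/h.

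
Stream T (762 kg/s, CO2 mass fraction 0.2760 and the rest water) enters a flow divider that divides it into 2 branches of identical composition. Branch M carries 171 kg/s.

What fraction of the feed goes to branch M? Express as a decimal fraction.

0.224

Fraction to M = 171/762 = 0.2244.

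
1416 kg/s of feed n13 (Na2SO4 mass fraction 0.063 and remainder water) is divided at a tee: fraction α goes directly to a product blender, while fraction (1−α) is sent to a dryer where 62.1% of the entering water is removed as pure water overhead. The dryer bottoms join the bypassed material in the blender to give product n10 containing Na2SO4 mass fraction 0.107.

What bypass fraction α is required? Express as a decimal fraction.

0.293

All 1416×0.063 = 89.208 kg/s of Na2SO4 reaches n10, so n10 = 89.208/0.107 = 833.72 kg/s and vapour = 582.28 kg/s.
The evaporator receives (1−α)·1416 of feed at 0.937 water and removes 0.621 of that water:
0.621×0.937×(1−α)×1416 = 582.28
(1−α) = 582.28/823.94 = 0.7067;  α = 0.2933.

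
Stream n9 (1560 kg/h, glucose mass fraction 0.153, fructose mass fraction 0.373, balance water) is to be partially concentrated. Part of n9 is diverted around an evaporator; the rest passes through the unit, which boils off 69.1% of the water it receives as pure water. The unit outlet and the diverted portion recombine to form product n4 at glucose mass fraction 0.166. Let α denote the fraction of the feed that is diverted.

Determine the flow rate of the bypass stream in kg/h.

All 1560×0.153 = 238.68 kg/h of glucose reaches n4, so n4 = 238.68/0.166 = 1437.8 kg/h and vapour = 122.17 kg/h.
The evaporator receives (1−α)·1560 of feed at 0.474 water and removes 0.691 of that water:
0.691×0.474×(1−α)×1560 = 122.17
(1−α) = 122.17/510.95 = 0.2391;  α = 0.7609.
Bypass flow = 0.7609×1560 = 1187 kg/h.

1187 kg/h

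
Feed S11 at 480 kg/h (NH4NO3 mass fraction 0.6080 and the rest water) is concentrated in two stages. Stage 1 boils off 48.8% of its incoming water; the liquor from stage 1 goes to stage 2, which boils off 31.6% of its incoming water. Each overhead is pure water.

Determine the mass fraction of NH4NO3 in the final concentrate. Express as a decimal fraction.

water in feed = 480×0.392 = 188.16 kg/h.
After stage 1: water left = (1−0.488)×188.16 = 96.338; stream total = 388.18 kg/h.
After stage 2: water left = (1−0.316)×96.338 = 65.895; final concentrate = 357.74 kg/h.
NH4NO3 fraction = 291.84/357.74 = 0.8158.

0.8158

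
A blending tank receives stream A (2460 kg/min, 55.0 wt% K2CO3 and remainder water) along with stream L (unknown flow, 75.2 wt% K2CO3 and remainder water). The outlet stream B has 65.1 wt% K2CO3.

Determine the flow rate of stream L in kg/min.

2460 kg/min

Let L be the unknown flow. Total out = 2460 + L.
K2CO3 balance: 1353 + 0.752·L = 0.651·(2460 + L)
(0.752 − 0.651)·L = 0.651×2460 − 1353 = 248.46
L = 248.46 / 0.101 = 2460 kg/min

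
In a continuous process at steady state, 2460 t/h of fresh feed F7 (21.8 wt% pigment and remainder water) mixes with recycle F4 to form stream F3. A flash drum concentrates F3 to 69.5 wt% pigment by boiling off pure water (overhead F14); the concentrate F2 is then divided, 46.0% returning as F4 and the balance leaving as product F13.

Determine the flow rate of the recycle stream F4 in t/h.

Overall pigment balance (none leaves overhead): pigment in fresh feed = pigment in product, i.e. 2460×0.218 = (1−0.460)·F2·0.695.
F2 = 536.28/(0.695×0.540) = 1428.9 t/h.
Recycle F4 = 0.460×1428.9 = 657.31 t/h.

657.3 t/h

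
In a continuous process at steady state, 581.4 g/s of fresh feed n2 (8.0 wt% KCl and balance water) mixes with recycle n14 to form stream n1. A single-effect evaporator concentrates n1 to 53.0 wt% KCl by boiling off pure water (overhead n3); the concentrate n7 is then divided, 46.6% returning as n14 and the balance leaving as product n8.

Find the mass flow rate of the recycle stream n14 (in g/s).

Overall KCl balance (none leaves overhead): KCl in fresh feed = KCl in product, i.e. 581.4×0.080 = (1−0.466)·n7·0.530.
n7 = 46.512/(0.530×0.534) = 164.34 g/s.
Recycle n14 = 0.466×164.34 = 76.583 g/s.

76.58 g/s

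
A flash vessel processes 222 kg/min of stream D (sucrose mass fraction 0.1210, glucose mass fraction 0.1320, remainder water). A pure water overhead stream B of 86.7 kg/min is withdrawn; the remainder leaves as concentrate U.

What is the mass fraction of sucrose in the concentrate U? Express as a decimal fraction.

sucrose is not removed: 222×0.121 = 26.862 kg/min of sucrose enters U.
Concentrate = 222 − 86.7 = 135.3 kg/min.
Mass fraction = 26.862/135.3 = 0.1985.

0.1985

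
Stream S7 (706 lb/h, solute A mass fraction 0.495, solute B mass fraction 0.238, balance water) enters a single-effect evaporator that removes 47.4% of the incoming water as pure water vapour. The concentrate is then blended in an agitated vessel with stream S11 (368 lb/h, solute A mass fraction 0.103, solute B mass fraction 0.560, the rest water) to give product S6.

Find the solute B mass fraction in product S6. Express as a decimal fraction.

0.380

Vapour removed = 0.474×0.267×706 = 89.35 lb/h; concentrate = 616.65 lb/h.
solute B reaching the mixer = 168.03 (from concentrate) + 368×0.560 = 374.11 lb/h.
Product flow = 616.65 + 368 = 984.65 lb/h; solute B fraction = 0.380.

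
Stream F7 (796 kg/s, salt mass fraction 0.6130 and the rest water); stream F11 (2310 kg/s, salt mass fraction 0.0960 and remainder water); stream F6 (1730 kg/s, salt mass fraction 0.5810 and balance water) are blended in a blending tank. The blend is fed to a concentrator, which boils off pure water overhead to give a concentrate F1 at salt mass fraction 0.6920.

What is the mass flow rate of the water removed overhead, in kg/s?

2358 kg/s

salt entering = 796×0.613 + 2310×0.096 + 1730×0.581 = 1714.8 kg/s.
All salt reports to F1, so F1 = 1714.8/0.692 = 2478.1 kg/s.
Total feed = 4836 kg/s; overhead = 4836 − 2478.1 = 2357.9 kg/s.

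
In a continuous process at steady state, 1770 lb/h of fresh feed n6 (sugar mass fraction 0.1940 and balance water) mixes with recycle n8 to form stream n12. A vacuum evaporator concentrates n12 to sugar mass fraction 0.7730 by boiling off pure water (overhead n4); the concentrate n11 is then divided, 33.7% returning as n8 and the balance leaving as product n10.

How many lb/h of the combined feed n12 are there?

Overall sugar balance (none leaves overhead): sugar in fresh feed = sugar in product, i.e. 1770×0.194 = (1−0.337)·n11·0.773.
n11 = 343.38/(0.773×0.663) = 670.01 lb/h.
Recycle n8 = 0.337×670.01 = 225.79 lb/h.
Combined feed n12 = 1770 + 225.79 = 1995.8 lb/h.

1996 lb/h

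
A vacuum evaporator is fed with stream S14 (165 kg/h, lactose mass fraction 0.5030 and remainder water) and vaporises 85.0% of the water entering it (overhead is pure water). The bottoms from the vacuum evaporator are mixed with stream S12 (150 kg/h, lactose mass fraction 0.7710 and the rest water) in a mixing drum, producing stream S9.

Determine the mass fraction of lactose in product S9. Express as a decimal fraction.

Vapour removed = 0.850×0.497×165 = 69.704 kg/h; concentrate = 95.296 kg/h.
lactose reaching the mixer = 82.995 (from concentrate) + 150×0.771 = 198.65 kg/h.
Product flow = 95.296 + 150 = 245.3 kg/h; lactose fraction = 0.8098.

0.8098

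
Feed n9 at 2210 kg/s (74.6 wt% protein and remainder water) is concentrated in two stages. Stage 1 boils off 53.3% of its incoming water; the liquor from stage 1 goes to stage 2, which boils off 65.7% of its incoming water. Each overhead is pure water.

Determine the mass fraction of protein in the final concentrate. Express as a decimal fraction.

0.9483

water in feed = 2210×0.254 = 561.34 kg/s.
After stage 1: water left = (1−0.533)×561.34 = 262.15; stream total = 1910.8 kg/s.
After stage 2: water left = (1−0.657)×262.15 = 89.916; final concentrate = 1738.6 kg/s.
protein fraction = 1648.7/1738.6 = 0.9483.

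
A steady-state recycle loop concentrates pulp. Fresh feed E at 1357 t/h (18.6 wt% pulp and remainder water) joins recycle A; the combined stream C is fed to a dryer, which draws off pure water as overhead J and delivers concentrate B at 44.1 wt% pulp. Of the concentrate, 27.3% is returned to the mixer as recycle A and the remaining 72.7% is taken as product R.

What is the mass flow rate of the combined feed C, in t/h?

Overall pulp balance (none leaves overhead): pulp in fresh feed = pulp in product, i.e. 1357×0.186 = (1−0.273)·B·0.441.
B = 252.4/(0.441×0.727) = 787.26 t/h.
Recycle A = 0.273×787.26 = 214.92 t/h.
Combined feed C = 1357 + 214.92 = 1571.9 t/h.

1572 t/h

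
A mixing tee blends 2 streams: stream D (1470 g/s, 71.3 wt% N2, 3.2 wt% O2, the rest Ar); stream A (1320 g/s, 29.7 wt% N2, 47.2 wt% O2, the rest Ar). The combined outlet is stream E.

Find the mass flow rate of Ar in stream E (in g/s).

Ar out = Ar in = 1470×0.255 + 1320×0.231 = 679.77 g/s.

679.8 g/s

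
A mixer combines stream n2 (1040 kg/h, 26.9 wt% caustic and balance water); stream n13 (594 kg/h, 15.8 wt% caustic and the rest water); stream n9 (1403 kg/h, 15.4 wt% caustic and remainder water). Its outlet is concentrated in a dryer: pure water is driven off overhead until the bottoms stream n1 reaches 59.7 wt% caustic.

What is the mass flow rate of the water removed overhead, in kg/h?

caustic entering = 1040×0.269 + 594×0.158 + 1403×0.154 = 589.67 kg/h.
All caustic reports to n1, so n1 = 589.67/0.597 = 987.73 kg/h.
Total feed = 3037 kg/h; overhead = 3037 − 987.73 = 2049.3 kg/h.

2049 kg/h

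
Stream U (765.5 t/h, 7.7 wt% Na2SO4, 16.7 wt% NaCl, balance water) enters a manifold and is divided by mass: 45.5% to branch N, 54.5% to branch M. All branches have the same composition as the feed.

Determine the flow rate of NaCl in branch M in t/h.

69.67 t/h

Branch M total = 0.545×765.5 = 417.2 t/h.
NaCl in M = 0.167×417.2 = 69.672 t/h.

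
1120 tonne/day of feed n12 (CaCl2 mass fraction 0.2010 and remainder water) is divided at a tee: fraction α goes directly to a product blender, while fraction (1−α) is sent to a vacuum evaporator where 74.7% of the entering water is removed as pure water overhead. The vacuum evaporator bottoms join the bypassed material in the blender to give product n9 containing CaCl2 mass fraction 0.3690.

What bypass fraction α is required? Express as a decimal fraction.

All 1120×0.201 = 225.12 tonne/day of CaCl2 reaches n9, so n9 = 225.12/0.369 = 610.08 tonne/day and vapour = 509.92 tonne/day.
The evaporator receives (1−α)·1120 of feed at 0.799 water and removes 0.747 of that water:
0.747×0.799×(1−α)×1120 = 509.92
(1−α) = 509.92/668.48 = 0.7628;  α = 0.2372.

0.237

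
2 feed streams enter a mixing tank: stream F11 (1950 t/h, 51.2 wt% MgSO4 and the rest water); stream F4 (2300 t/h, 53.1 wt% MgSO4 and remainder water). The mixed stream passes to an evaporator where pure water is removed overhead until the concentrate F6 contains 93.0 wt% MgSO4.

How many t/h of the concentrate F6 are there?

MgSO4 entering = 1950×0.512 + 2300×0.531 = 2219.7 t/h.
All MgSO4 reports to F6, so F6 = 2219.7/0.930 = 2386.8 t/h.

2387 t/h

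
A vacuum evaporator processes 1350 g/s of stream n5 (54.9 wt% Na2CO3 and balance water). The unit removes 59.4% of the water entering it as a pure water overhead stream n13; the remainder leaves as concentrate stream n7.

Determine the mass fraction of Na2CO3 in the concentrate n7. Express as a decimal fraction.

0.750

Na2CO3 is not removed: 1350×0.549 = 741.15 g/s of Na2CO3 enters n7.
water entering = 1350×0.451 = 608.85 g/s; overhead removed = 0.594×608.85 = 361.66 g/s.
Concentrate = 1350 − 361.66 = 988.34 g/s.
Mass fraction = 741.15/988.34 = 0.750.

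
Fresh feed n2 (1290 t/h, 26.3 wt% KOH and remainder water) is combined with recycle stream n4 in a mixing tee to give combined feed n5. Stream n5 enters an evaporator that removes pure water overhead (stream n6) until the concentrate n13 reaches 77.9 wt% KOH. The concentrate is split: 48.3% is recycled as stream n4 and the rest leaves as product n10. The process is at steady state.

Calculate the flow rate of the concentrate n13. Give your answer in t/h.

Overall KOH balance (none leaves overhead): KOH in fresh feed = KOH in product, i.e. 1290×0.263 = (1−0.483)·n13·0.779.
n13 = 339.27/(0.779×0.517) = 842.4 t/h.

842.4 t/h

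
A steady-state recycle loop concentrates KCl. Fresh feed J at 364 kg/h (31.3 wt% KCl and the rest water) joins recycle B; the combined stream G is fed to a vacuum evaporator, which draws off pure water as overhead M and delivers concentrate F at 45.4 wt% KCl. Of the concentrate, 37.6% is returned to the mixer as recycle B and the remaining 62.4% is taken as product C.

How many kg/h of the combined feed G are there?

Overall KCl balance (none leaves overhead): KCl in fresh feed = KCl in product, i.e. 364×0.313 = (1−0.376)·F·0.454.
F = 113.93/(0.454×0.624) = 402.17 kg/h.
Recycle B = 0.376×402.17 = 151.21 kg/h.
Combined feed G = 364 + 151.21 = 515.21 kg/h.

515.2 kg/h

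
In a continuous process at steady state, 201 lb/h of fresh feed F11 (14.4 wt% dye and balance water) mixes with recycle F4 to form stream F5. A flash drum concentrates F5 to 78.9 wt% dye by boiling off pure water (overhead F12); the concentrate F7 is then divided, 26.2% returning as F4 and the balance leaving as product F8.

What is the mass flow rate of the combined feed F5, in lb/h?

Overall dye balance (none leaves overhead): dye in fresh feed = dye in product, i.e. 201×0.144 = (1−0.262)·F7·0.789.
F7 = 28.944/(0.789×0.738) = 49.708 lb/h.
Recycle F4 = 0.262×49.708 = 13.023 lb/h.
Combined feed F5 = 201 + 13.023 = 214.02 lb/h.

214 lb/h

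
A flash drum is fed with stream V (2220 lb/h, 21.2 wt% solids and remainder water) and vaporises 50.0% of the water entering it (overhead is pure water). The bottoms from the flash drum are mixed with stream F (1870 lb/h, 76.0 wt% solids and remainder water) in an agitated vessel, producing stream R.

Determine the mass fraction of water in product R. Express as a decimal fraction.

0.412

Vapour removed = 0.500×0.788×2220 = 874.68 lb/h; concentrate = 1345.3 lb/h.
water reaching the mixer = 874.68 (from concentrate) + 1870×0.240 = 1323.5 lb/h.
Product flow = 1345.3 + 1870 = 3215.3 lb/h; water fraction = 0.412.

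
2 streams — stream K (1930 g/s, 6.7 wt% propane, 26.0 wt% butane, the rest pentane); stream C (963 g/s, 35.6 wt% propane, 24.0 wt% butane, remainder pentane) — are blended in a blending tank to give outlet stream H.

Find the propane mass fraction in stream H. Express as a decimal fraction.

0.163

Total flow out = 1930 + 963 = 2893 g/s.
propane in = 1930×0.067 + 963×0.356 = 472.14 g/s.
propane mass fraction in H = 472.14/2893 = 0.163.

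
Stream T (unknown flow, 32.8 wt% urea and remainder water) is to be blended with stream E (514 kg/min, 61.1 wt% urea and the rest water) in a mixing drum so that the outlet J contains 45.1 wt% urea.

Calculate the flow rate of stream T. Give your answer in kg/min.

668.6 kg/min

Let T be the unknown flow. Total out = 514 + T.
urea balance: 314.05 + 0.328·T = 0.451·(514 + T)
(0.328 − 0.451)·T = 0.451×514 − 314.05 = -82.24
T = -82.24 / -0.123 = 668.62 kg/min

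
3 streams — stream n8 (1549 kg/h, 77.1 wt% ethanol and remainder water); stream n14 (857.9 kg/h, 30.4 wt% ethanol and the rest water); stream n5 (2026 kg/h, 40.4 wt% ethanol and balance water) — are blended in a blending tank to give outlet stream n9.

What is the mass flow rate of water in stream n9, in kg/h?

water out = water in = 1549×0.229 + 857.9×0.696 + 2026×0.596 = 2159.3 kg/h.

2159 kg/h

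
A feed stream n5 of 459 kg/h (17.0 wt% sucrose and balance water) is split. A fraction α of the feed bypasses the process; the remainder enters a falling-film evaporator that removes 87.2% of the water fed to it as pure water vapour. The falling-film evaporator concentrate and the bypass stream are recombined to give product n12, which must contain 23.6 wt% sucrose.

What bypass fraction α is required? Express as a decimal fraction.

0.614

All 459×0.170 = 78.03 kg/h of sucrose reaches n12, so n12 = 78.03/0.236 = 330.64 kg/h and vapour = 128.36 kg/h.
The evaporator receives (1−α)·459 of feed at 0.830 water and removes 0.872 of that water:
0.872×0.830×(1−α)×459 = 128.36
(1−α) = 128.36/332.21 = 0.3864;  α = 0.6136.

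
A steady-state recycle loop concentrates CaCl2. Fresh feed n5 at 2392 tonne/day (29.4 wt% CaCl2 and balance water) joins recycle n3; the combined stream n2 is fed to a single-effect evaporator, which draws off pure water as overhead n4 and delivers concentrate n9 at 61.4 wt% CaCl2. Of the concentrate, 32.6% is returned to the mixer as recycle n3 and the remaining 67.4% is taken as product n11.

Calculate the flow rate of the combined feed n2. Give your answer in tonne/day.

2946 tonne/day

Overall CaCl2 balance (none leaves overhead): CaCl2 in fresh feed = CaCl2 in product, i.e. 2392×0.294 = (1−0.326)·n9·0.614.
n9 = 703.25/(0.614×0.674) = 1699.3 tonne/day.
Recycle n3 = 0.326×1699.3 = 553.98 tonne/day.
Combined feed n2 = 2392 + 553.98 = 2946 tonne/day.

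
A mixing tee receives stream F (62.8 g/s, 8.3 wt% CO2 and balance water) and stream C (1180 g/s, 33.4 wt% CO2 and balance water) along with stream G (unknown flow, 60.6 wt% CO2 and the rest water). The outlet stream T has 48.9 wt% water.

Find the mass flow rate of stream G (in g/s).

Let G be the unknown flow. Total out = 1242.8 + G.
water balance: 843.47 + 0.394·G = 0.489·(1242.8 + G)
(0.394 − 0.489)·G = 0.489×1242.8 − 843.47 = -235.74
G = -235.74 / -0.095 = 2481.5 g/s

2481 g/s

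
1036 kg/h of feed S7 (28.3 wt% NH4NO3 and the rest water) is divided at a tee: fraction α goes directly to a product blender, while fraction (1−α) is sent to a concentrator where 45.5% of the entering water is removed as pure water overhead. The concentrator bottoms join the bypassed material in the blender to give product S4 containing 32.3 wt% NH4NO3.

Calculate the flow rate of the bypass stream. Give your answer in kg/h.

All 1036×0.283 = 293.19 kg/h of NH4NO3 reaches S4, so S4 = 293.19/0.323 = 907.7 kg/h and vapour = 128.3 kg/h.
The evaporator receives (1−α)·1036 of feed at 0.717 water and removes 0.455 of that water:
0.455×0.717×(1−α)×1036 = 128.3
(1−α) = 128.3/337.98 = 0.3796;  α = 0.6204.
Bypass flow = 0.6204×1036 = 642.73 kg/h.

642.7 kg/h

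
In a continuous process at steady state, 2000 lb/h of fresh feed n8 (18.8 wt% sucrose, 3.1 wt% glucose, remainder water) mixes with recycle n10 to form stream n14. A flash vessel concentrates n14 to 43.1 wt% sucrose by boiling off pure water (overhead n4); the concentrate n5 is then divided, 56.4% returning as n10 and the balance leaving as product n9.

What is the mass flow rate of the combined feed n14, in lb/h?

3129 lb/h

Overall sucrose balance (none leaves overhead): sucrose in fresh feed = sucrose in product, i.e. 2000×0.188 = (1−0.564)·n5·0.431.
n5 = 376/(0.431×0.436) = 2000.9 lb/h.
Recycle n10 = 0.564×2000.9 = 1128.5 lb/h.
Combined feed n14 = 2000 + 1128.5 = 3128.5 lb/h.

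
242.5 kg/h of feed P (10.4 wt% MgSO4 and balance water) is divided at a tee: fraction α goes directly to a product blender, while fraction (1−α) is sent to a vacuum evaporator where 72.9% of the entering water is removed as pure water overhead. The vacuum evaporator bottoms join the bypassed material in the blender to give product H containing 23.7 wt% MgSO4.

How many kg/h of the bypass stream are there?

All 242.5×0.104 = 25.22 kg/h of MgSO4 reaches H, so H = 25.22/0.237 = 106.41 kg/h and vapour = 136.09 kg/h.
The evaporator receives (1−α)·242.5 of feed at 0.896 water and removes 0.729 of that water:
0.729×0.896×(1−α)×242.5 = 136.09
(1−α) = 136.09/158.4 = 0.8591;  α = 0.1409.
Bypass flow = 0.1409×242.5 = 34.157 kg/h.

34.16 kg/h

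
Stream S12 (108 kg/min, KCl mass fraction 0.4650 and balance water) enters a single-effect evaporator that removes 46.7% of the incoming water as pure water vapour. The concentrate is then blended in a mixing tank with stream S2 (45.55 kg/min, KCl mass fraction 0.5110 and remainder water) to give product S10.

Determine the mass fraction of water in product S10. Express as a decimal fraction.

Vapour removed = 0.467×0.535×108 = 26.983 kg/min; concentrate = 81.017 kg/min.
water reaching the mixer = 30.797 (from concentrate) + 45.55×0.489 = 53.071 kg/min.
Product flow = 81.017 + 45.55 = 126.57 kg/min; water fraction = 0.4193.

0.4193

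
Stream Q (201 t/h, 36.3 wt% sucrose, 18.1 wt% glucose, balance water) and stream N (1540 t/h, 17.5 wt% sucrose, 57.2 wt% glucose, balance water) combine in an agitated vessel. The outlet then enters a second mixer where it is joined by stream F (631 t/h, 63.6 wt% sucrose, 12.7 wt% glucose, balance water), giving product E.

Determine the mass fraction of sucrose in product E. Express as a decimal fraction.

0.314

Overall, product flow = 2372 t/h.
sucrose in = 201×0.363 + 1540×0.175 + 631×0.636 = 743.78 t/h.
sucrose fraction in E = 0.314.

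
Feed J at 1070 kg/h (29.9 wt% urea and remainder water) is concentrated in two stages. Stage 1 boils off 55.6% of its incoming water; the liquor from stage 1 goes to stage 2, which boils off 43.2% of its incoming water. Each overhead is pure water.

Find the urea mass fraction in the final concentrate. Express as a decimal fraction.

water in feed = 1070×0.701 = 750.07 kg/h.
After stage 1: water left = (1−0.556)×750.07 = 333.03; stream total = 652.96 kg/h.
After stage 2: water left = (1−0.432)×333.03 = 189.16; final concentrate = 509.09 kg/h.
urea fraction = 319.93/509.09 = 0.628.

0.628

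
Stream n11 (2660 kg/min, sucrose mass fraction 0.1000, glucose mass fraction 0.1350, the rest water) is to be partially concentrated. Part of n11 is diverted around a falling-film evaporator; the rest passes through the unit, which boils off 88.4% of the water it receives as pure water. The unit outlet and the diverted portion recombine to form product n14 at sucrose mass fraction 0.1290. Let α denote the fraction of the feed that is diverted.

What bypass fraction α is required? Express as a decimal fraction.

All 2660×0.100 = 266 kg/min of sucrose reaches n14, so n14 = 266/0.129 = 2062 kg/min and vapour = 597.98 kg/min.
The evaporator receives (1−α)·2660 of feed at 0.765 water and removes 0.884 of that water:
0.884×0.765×(1−α)×2660 = 597.98
(1−α) = 597.98/1798.9 = 0.3324;  α = 0.6676.

0.668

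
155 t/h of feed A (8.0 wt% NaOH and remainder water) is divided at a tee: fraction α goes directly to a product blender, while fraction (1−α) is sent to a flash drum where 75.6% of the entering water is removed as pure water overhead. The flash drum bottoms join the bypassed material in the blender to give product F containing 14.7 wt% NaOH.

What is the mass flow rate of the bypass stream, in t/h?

53.43 t/h

All 155×0.080 = 12.4 t/h of NaOH reaches F, so F = 12.4/0.147 = 84.354 t/h and vapour = 70.646 t/h.
The evaporator receives (1−α)·155 of feed at 0.920 water and removes 0.756 of that water:
0.756×0.920×(1−α)×155 = 70.646
(1−α) = 70.646/107.81 = 0.6553;  α = 0.3447.
Bypass flow = 0.3447×155 = 53.427 t/h.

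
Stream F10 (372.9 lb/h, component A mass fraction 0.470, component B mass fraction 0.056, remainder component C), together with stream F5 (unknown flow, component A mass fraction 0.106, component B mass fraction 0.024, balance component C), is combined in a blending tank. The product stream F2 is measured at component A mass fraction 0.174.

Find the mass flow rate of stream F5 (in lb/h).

1623 lb/h

Let F5 be the unknown flow. Total out = 372.9 + F5.
component A balance: 175.26 + 0.106·F5 = 0.174·(372.9 + F5)
(0.106 − 0.174)·F5 = 0.174×372.9 − 175.26 = -110.38
F5 = -110.38 / -0.068 = 1623.2 lb/h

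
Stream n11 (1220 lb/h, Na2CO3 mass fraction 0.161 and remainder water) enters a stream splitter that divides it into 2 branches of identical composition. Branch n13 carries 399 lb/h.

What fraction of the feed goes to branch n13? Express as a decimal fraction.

0.327

Fraction to n13 = 399/1220 = 0.3270.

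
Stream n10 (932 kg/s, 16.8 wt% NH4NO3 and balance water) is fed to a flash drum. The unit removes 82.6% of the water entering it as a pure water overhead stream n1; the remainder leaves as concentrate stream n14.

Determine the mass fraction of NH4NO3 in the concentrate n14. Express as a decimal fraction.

0.537

NH4NO3 is not removed: 932×0.168 = 156.58 kg/s of NH4NO3 enters n14.
water entering = 932×0.832 = 775.42 kg/s; overhead removed = 0.826×775.42 = 640.5 kg/s.
Concentrate = 932 − 640.5 = 291.5 kg/s.
Mass fraction = 156.58/291.5 = 0.537.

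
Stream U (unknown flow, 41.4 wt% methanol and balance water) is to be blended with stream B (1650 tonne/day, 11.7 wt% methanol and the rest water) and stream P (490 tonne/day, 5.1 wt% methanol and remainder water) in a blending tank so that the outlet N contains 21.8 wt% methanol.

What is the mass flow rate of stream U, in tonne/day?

1268 tonne/day

Let U be the unknown flow. Total out = 2140 + U.
methanol balance: 218.04 + 0.414·U = 0.218·(2140 + U)
(0.414 − 0.218)·U = 0.218×2140 − 218.04 = 248.48
U = 248.48 / 0.196 = 1267.8 tonne/day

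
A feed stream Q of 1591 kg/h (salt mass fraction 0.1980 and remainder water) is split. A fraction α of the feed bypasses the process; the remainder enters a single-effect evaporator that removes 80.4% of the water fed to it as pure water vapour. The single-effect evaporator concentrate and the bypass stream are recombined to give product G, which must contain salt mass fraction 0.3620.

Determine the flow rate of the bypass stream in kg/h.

All 1591×0.198 = 315.02 kg/h of salt reaches G, so G = 315.02/0.362 = 870.22 kg/h and vapour = 720.78 kg/h.
The evaporator receives (1−α)·1591 of feed at 0.802 water and removes 0.804 of that water:
0.804×0.802×(1−α)×1591 = 720.78
(1−α) = 720.78/1025.9 = 0.7026;  α = 0.2974.
Bypass flow = 0.2974×1591 = 473.17 kg/h.

473.2 kg/h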